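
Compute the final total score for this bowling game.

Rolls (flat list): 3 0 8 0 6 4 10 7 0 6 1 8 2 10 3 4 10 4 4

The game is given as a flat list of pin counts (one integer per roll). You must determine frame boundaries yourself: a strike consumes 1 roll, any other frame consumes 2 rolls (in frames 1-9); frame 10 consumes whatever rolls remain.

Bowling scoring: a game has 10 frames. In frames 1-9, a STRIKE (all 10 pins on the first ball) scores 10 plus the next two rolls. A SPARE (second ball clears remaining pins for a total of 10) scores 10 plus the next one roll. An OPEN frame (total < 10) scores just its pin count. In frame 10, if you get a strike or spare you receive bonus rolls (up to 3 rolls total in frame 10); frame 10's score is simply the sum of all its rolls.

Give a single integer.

Answer: 124

Derivation:
Frame 1: OPEN (3+0=3). Cumulative: 3
Frame 2: OPEN (8+0=8). Cumulative: 11
Frame 3: SPARE (6+4=10). 10 + next roll (10) = 20. Cumulative: 31
Frame 4: STRIKE. 10 + next two rolls (7+0) = 17. Cumulative: 48
Frame 5: OPEN (7+0=7). Cumulative: 55
Frame 6: OPEN (6+1=7). Cumulative: 62
Frame 7: SPARE (8+2=10). 10 + next roll (10) = 20. Cumulative: 82
Frame 8: STRIKE. 10 + next two rolls (3+4) = 17. Cumulative: 99
Frame 9: OPEN (3+4=7). Cumulative: 106
Frame 10: STRIKE. Sum of all frame-10 rolls (10+4+4) = 18. Cumulative: 124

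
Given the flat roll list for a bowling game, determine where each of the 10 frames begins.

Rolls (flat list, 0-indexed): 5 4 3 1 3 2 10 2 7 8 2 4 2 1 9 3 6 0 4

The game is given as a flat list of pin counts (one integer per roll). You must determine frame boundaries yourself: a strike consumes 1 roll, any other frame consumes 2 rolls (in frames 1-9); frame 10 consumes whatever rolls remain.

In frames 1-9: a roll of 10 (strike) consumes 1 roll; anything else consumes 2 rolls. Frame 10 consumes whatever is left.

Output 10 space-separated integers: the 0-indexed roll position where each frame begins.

Answer: 0 2 4 6 7 9 11 13 15 17

Derivation:
Frame 1 starts at roll index 0: rolls=5,4 (sum=9), consumes 2 rolls
Frame 2 starts at roll index 2: rolls=3,1 (sum=4), consumes 2 rolls
Frame 3 starts at roll index 4: rolls=3,2 (sum=5), consumes 2 rolls
Frame 4 starts at roll index 6: roll=10 (strike), consumes 1 roll
Frame 5 starts at roll index 7: rolls=2,7 (sum=9), consumes 2 rolls
Frame 6 starts at roll index 9: rolls=8,2 (sum=10), consumes 2 rolls
Frame 7 starts at roll index 11: rolls=4,2 (sum=6), consumes 2 rolls
Frame 8 starts at roll index 13: rolls=1,9 (sum=10), consumes 2 rolls
Frame 9 starts at roll index 15: rolls=3,6 (sum=9), consumes 2 rolls
Frame 10 starts at roll index 17: 2 remaining rolls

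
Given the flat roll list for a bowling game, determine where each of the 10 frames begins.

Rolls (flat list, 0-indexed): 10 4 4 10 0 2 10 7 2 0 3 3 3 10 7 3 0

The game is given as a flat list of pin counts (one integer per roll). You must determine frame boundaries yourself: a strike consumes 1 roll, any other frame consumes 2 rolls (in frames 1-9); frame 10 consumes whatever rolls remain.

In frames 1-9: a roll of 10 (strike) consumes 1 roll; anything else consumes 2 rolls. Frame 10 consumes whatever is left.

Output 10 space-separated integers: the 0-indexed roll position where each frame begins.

Answer: 0 1 3 4 6 7 9 11 13 14

Derivation:
Frame 1 starts at roll index 0: roll=10 (strike), consumes 1 roll
Frame 2 starts at roll index 1: rolls=4,4 (sum=8), consumes 2 rolls
Frame 3 starts at roll index 3: roll=10 (strike), consumes 1 roll
Frame 4 starts at roll index 4: rolls=0,2 (sum=2), consumes 2 rolls
Frame 5 starts at roll index 6: roll=10 (strike), consumes 1 roll
Frame 6 starts at roll index 7: rolls=7,2 (sum=9), consumes 2 rolls
Frame 7 starts at roll index 9: rolls=0,3 (sum=3), consumes 2 rolls
Frame 8 starts at roll index 11: rolls=3,3 (sum=6), consumes 2 rolls
Frame 9 starts at roll index 13: roll=10 (strike), consumes 1 roll
Frame 10 starts at roll index 14: 3 remaining rolls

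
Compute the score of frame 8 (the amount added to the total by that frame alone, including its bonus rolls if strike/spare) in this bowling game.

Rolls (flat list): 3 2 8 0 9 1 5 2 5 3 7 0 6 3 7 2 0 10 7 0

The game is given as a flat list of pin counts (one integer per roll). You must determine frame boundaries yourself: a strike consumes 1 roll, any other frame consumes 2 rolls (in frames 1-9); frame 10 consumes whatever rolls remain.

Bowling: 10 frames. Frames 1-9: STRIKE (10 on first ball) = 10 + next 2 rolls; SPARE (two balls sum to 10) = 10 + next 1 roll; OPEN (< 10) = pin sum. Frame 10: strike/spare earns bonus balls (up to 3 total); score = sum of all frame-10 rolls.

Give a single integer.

Frame 1: OPEN (3+2=5). Cumulative: 5
Frame 2: OPEN (8+0=8). Cumulative: 13
Frame 3: SPARE (9+1=10). 10 + next roll (5) = 15. Cumulative: 28
Frame 4: OPEN (5+2=7). Cumulative: 35
Frame 5: OPEN (5+3=8). Cumulative: 43
Frame 6: OPEN (7+0=7). Cumulative: 50
Frame 7: OPEN (6+3=9). Cumulative: 59
Frame 8: OPEN (7+2=9). Cumulative: 68
Frame 9: SPARE (0+10=10). 10 + next roll (7) = 17. Cumulative: 85
Frame 10: OPEN. Sum of all frame-10 rolls (7+0) = 7. Cumulative: 92

Answer: 9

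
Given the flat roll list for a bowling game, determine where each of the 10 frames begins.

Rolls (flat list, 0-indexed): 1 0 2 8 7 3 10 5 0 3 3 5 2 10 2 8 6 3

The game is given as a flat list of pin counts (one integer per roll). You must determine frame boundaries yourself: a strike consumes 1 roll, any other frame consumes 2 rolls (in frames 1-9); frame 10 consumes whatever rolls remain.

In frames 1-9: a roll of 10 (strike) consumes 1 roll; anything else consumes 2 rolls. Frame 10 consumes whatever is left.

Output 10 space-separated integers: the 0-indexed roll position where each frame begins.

Frame 1 starts at roll index 0: rolls=1,0 (sum=1), consumes 2 rolls
Frame 2 starts at roll index 2: rolls=2,8 (sum=10), consumes 2 rolls
Frame 3 starts at roll index 4: rolls=7,3 (sum=10), consumes 2 rolls
Frame 4 starts at roll index 6: roll=10 (strike), consumes 1 roll
Frame 5 starts at roll index 7: rolls=5,0 (sum=5), consumes 2 rolls
Frame 6 starts at roll index 9: rolls=3,3 (sum=6), consumes 2 rolls
Frame 7 starts at roll index 11: rolls=5,2 (sum=7), consumes 2 rolls
Frame 8 starts at roll index 13: roll=10 (strike), consumes 1 roll
Frame 9 starts at roll index 14: rolls=2,8 (sum=10), consumes 2 rolls
Frame 10 starts at roll index 16: 2 remaining rolls

Answer: 0 2 4 6 7 9 11 13 14 16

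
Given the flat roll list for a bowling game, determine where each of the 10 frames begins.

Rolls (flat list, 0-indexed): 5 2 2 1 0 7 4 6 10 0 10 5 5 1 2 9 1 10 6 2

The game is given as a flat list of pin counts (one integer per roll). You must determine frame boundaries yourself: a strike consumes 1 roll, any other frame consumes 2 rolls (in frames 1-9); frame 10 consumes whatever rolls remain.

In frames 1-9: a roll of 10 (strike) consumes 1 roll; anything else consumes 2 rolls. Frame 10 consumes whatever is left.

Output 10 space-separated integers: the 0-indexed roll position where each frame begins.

Frame 1 starts at roll index 0: rolls=5,2 (sum=7), consumes 2 rolls
Frame 2 starts at roll index 2: rolls=2,1 (sum=3), consumes 2 rolls
Frame 3 starts at roll index 4: rolls=0,7 (sum=7), consumes 2 rolls
Frame 4 starts at roll index 6: rolls=4,6 (sum=10), consumes 2 rolls
Frame 5 starts at roll index 8: roll=10 (strike), consumes 1 roll
Frame 6 starts at roll index 9: rolls=0,10 (sum=10), consumes 2 rolls
Frame 7 starts at roll index 11: rolls=5,5 (sum=10), consumes 2 rolls
Frame 8 starts at roll index 13: rolls=1,2 (sum=3), consumes 2 rolls
Frame 9 starts at roll index 15: rolls=9,1 (sum=10), consumes 2 rolls
Frame 10 starts at roll index 17: 3 remaining rolls

Answer: 0 2 4 6 8 9 11 13 15 17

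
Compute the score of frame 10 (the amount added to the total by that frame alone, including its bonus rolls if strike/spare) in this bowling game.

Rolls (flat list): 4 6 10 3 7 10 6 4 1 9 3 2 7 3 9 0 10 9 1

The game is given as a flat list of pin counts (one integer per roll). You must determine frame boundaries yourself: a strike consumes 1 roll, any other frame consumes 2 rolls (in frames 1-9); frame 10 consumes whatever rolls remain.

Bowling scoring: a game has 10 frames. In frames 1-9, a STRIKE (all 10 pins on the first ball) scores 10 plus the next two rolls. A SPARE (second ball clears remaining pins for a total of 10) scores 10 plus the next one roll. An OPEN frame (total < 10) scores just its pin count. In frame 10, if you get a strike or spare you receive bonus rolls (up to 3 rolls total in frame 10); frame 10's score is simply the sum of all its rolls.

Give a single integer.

Answer: 20

Derivation:
Frame 1: SPARE (4+6=10). 10 + next roll (10) = 20. Cumulative: 20
Frame 2: STRIKE. 10 + next two rolls (3+7) = 20. Cumulative: 40
Frame 3: SPARE (3+7=10). 10 + next roll (10) = 20. Cumulative: 60
Frame 4: STRIKE. 10 + next two rolls (6+4) = 20. Cumulative: 80
Frame 5: SPARE (6+4=10). 10 + next roll (1) = 11. Cumulative: 91
Frame 6: SPARE (1+9=10). 10 + next roll (3) = 13. Cumulative: 104
Frame 7: OPEN (3+2=5). Cumulative: 109
Frame 8: SPARE (7+3=10). 10 + next roll (9) = 19. Cumulative: 128
Frame 9: OPEN (9+0=9). Cumulative: 137
Frame 10: STRIKE. Sum of all frame-10 rolls (10+9+1) = 20. Cumulative: 157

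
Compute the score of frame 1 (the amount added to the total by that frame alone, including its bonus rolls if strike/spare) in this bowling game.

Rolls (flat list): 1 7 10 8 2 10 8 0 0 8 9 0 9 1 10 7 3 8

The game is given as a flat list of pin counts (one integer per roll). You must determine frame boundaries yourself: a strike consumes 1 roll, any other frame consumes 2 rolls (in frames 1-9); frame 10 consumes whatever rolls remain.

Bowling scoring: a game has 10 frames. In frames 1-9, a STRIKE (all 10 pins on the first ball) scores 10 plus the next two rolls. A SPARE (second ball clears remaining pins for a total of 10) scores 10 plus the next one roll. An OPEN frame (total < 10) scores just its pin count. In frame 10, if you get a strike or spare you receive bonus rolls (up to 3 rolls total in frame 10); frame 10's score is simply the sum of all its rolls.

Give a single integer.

Frame 1: OPEN (1+7=8). Cumulative: 8
Frame 2: STRIKE. 10 + next two rolls (8+2) = 20. Cumulative: 28
Frame 3: SPARE (8+2=10). 10 + next roll (10) = 20. Cumulative: 48

Answer: 8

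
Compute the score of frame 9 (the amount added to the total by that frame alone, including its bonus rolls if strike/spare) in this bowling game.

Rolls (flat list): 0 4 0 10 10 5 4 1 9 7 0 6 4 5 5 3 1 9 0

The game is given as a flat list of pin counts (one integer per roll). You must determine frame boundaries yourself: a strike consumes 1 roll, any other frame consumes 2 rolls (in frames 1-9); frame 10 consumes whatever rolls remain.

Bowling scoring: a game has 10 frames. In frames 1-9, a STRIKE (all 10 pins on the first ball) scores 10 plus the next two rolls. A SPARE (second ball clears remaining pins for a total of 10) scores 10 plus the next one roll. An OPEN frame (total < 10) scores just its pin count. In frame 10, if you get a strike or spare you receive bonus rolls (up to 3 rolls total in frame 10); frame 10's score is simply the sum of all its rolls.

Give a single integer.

Answer: 4

Derivation:
Frame 1: OPEN (0+4=4). Cumulative: 4
Frame 2: SPARE (0+10=10). 10 + next roll (10) = 20. Cumulative: 24
Frame 3: STRIKE. 10 + next two rolls (5+4) = 19. Cumulative: 43
Frame 4: OPEN (5+4=9). Cumulative: 52
Frame 5: SPARE (1+9=10). 10 + next roll (7) = 17. Cumulative: 69
Frame 6: OPEN (7+0=7). Cumulative: 76
Frame 7: SPARE (6+4=10). 10 + next roll (5) = 15. Cumulative: 91
Frame 8: SPARE (5+5=10). 10 + next roll (3) = 13. Cumulative: 104
Frame 9: OPEN (3+1=4). Cumulative: 108
Frame 10: OPEN. Sum of all frame-10 rolls (9+0) = 9. Cumulative: 117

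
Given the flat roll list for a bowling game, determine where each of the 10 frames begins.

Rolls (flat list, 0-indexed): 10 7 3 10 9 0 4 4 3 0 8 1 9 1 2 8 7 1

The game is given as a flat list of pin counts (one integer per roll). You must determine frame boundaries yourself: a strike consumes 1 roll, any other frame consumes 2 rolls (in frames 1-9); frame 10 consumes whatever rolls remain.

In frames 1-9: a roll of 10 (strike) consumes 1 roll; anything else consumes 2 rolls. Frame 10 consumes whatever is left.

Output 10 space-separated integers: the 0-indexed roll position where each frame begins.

Answer: 0 1 3 4 6 8 10 12 14 16

Derivation:
Frame 1 starts at roll index 0: roll=10 (strike), consumes 1 roll
Frame 2 starts at roll index 1: rolls=7,3 (sum=10), consumes 2 rolls
Frame 3 starts at roll index 3: roll=10 (strike), consumes 1 roll
Frame 4 starts at roll index 4: rolls=9,0 (sum=9), consumes 2 rolls
Frame 5 starts at roll index 6: rolls=4,4 (sum=8), consumes 2 rolls
Frame 6 starts at roll index 8: rolls=3,0 (sum=3), consumes 2 rolls
Frame 7 starts at roll index 10: rolls=8,1 (sum=9), consumes 2 rolls
Frame 8 starts at roll index 12: rolls=9,1 (sum=10), consumes 2 rolls
Frame 9 starts at roll index 14: rolls=2,8 (sum=10), consumes 2 rolls
Frame 10 starts at roll index 16: 2 remaining rolls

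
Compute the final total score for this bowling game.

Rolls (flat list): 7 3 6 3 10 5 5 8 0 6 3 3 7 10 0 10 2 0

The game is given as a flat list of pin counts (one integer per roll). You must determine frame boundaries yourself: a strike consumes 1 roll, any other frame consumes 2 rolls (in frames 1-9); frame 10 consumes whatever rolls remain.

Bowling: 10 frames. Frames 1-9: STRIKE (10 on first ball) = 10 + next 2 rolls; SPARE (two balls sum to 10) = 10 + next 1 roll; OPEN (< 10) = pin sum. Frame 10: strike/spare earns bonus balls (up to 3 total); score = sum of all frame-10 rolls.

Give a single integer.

Answer: 134

Derivation:
Frame 1: SPARE (7+3=10). 10 + next roll (6) = 16. Cumulative: 16
Frame 2: OPEN (6+3=9). Cumulative: 25
Frame 3: STRIKE. 10 + next two rolls (5+5) = 20. Cumulative: 45
Frame 4: SPARE (5+5=10). 10 + next roll (8) = 18. Cumulative: 63
Frame 5: OPEN (8+0=8). Cumulative: 71
Frame 6: OPEN (6+3=9). Cumulative: 80
Frame 7: SPARE (3+7=10). 10 + next roll (10) = 20. Cumulative: 100
Frame 8: STRIKE. 10 + next two rolls (0+10) = 20. Cumulative: 120
Frame 9: SPARE (0+10=10). 10 + next roll (2) = 12. Cumulative: 132
Frame 10: OPEN. Sum of all frame-10 rolls (2+0) = 2. Cumulative: 134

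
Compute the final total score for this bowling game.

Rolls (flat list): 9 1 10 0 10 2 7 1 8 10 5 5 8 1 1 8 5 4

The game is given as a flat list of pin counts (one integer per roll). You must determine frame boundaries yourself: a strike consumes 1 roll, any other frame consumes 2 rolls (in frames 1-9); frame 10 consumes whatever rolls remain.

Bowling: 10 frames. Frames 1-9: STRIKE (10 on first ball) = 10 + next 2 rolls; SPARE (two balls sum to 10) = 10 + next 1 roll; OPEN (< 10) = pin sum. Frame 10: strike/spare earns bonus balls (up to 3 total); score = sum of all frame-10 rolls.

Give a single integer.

Answer: 135

Derivation:
Frame 1: SPARE (9+1=10). 10 + next roll (10) = 20. Cumulative: 20
Frame 2: STRIKE. 10 + next two rolls (0+10) = 20. Cumulative: 40
Frame 3: SPARE (0+10=10). 10 + next roll (2) = 12. Cumulative: 52
Frame 4: OPEN (2+7=9). Cumulative: 61
Frame 5: OPEN (1+8=9). Cumulative: 70
Frame 6: STRIKE. 10 + next two rolls (5+5) = 20. Cumulative: 90
Frame 7: SPARE (5+5=10). 10 + next roll (8) = 18. Cumulative: 108
Frame 8: OPEN (8+1=9). Cumulative: 117
Frame 9: OPEN (1+8=9). Cumulative: 126
Frame 10: OPEN. Sum of all frame-10 rolls (5+4) = 9. Cumulative: 135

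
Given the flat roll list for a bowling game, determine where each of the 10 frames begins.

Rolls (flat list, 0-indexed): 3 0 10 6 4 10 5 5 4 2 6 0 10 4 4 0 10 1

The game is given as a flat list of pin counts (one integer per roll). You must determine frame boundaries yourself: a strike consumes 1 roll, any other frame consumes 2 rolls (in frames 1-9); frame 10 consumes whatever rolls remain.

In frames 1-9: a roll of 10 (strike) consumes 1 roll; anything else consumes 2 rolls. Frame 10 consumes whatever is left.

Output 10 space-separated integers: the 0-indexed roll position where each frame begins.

Frame 1 starts at roll index 0: rolls=3,0 (sum=3), consumes 2 rolls
Frame 2 starts at roll index 2: roll=10 (strike), consumes 1 roll
Frame 3 starts at roll index 3: rolls=6,4 (sum=10), consumes 2 rolls
Frame 4 starts at roll index 5: roll=10 (strike), consumes 1 roll
Frame 5 starts at roll index 6: rolls=5,5 (sum=10), consumes 2 rolls
Frame 6 starts at roll index 8: rolls=4,2 (sum=6), consumes 2 rolls
Frame 7 starts at roll index 10: rolls=6,0 (sum=6), consumes 2 rolls
Frame 8 starts at roll index 12: roll=10 (strike), consumes 1 roll
Frame 9 starts at roll index 13: rolls=4,4 (sum=8), consumes 2 rolls
Frame 10 starts at roll index 15: 3 remaining rolls

Answer: 0 2 3 5 6 8 10 12 13 15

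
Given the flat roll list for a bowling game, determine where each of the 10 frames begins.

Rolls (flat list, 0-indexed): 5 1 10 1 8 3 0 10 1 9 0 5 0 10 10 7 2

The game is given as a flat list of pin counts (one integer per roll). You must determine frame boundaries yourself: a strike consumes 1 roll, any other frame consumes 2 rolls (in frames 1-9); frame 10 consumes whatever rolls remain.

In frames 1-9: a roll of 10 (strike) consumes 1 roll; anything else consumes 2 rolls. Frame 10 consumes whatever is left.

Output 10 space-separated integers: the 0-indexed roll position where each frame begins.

Frame 1 starts at roll index 0: rolls=5,1 (sum=6), consumes 2 rolls
Frame 2 starts at roll index 2: roll=10 (strike), consumes 1 roll
Frame 3 starts at roll index 3: rolls=1,8 (sum=9), consumes 2 rolls
Frame 4 starts at roll index 5: rolls=3,0 (sum=3), consumes 2 rolls
Frame 5 starts at roll index 7: roll=10 (strike), consumes 1 roll
Frame 6 starts at roll index 8: rolls=1,9 (sum=10), consumes 2 rolls
Frame 7 starts at roll index 10: rolls=0,5 (sum=5), consumes 2 rolls
Frame 8 starts at roll index 12: rolls=0,10 (sum=10), consumes 2 rolls
Frame 9 starts at roll index 14: roll=10 (strike), consumes 1 roll
Frame 10 starts at roll index 15: 2 remaining rolls

Answer: 0 2 3 5 7 8 10 12 14 15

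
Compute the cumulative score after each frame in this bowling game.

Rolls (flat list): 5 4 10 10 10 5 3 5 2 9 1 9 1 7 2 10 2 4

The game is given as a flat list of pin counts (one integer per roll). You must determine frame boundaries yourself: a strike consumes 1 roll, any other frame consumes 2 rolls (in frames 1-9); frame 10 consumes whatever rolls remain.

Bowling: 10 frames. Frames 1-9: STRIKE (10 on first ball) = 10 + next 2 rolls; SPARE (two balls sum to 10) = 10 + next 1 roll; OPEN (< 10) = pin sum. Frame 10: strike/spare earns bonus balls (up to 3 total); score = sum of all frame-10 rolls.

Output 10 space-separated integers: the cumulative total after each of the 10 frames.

Frame 1: OPEN (5+4=9). Cumulative: 9
Frame 2: STRIKE. 10 + next two rolls (10+10) = 30. Cumulative: 39
Frame 3: STRIKE. 10 + next two rolls (10+5) = 25. Cumulative: 64
Frame 4: STRIKE. 10 + next two rolls (5+3) = 18. Cumulative: 82
Frame 5: OPEN (5+3=8). Cumulative: 90
Frame 6: OPEN (5+2=7). Cumulative: 97
Frame 7: SPARE (9+1=10). 10 + next roll (9) = 19. Cumulative: 116
Frame 8: SPARE (9+1=10). 10 + next roll (7) = 17. Cumulative: 133
Frame 9: OPEN (7+2=9). Cumulative: 142
Frame 10: STRIKE. Sum of all frame-10 rolls (10+2+4) = 16. Cumulative: 158

Answer: 9 39 64 82 90 97 116 133 142 158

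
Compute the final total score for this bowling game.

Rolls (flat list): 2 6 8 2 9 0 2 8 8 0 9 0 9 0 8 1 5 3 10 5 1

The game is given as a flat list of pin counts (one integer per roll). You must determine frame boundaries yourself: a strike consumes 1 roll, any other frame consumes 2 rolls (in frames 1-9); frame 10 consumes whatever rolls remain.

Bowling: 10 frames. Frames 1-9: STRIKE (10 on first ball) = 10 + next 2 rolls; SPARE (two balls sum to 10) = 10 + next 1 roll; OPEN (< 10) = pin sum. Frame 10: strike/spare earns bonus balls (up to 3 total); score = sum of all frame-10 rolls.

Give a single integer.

Answer: 113

Derivation:
Frame 1: OPEN (2+6=8). Cumulative: 8
Frame 2: SPARE (8+2=10). 10 + next roll (9) = 19. Cumulative: 27
Frame 3: OPEN (9+0=9). Cumulative: 36
Frame 4: SPARE (2+8=10). 10 + next roll (8) = 18. Cumulative: 54
Frame 5: OPEN (8+0=8). Cumulative: 62
Frame 6: OPEN (9+0=9). Cumulative: 71
Frame 7: OPEN (9+0=9). Cumulative: 80
Frame 8: OPEN (8+1=9). Cumulative: 89
Frame 9: OPEN (5+3=8). Cumulative: 97
Frame 10: STRIKE. Sum of all frame-10 rolls (10+5+1) = 16. Cumulative: 113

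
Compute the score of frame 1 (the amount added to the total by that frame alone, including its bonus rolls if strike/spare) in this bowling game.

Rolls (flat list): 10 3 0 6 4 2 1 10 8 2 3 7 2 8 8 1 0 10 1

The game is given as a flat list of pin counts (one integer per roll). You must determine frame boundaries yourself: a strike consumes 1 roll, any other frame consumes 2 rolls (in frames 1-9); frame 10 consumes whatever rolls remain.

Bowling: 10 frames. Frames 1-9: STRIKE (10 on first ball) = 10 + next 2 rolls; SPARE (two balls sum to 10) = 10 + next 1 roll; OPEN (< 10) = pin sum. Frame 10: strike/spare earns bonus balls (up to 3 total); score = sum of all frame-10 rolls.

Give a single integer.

Frame 1: STRIKE. 10 + next two rolls (3+0) = 13. Cumulative: 13
Frame 2: OPEN (3+0=3). Cumulative: 16
Frame 3: SPARE (6+4=10). 10 + next roll (2) = 12. Cumulative: 28

Answer: 13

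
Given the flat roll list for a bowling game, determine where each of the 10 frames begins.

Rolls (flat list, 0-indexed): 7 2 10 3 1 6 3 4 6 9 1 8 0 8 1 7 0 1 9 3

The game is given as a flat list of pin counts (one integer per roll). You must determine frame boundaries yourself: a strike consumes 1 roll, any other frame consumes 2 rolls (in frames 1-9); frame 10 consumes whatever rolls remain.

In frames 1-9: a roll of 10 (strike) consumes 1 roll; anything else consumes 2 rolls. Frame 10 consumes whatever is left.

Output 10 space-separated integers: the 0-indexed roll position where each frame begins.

Answer: 0 2 3 5 7 9 11 13 15 17

Derivation:
Frame 1 starts at roll index 0: rolls=7,2 (sum=9), consumes 2 rolls
Frame 2 starts at roll index 2: roll=10 (strike), consumes 1 roll
Frame 3 starts at roll index 3: rolls=3,1 (sum=4), consumes 2 rolls
Frame 4 starts at roll index 5: rolls=6,3 (sum=9), consumes 2 rolls
Frame 5 starts at roll index 7: rolls=4,6 (sum=10), consumes 2 rolls
Frame 6 starts at roll index 9: rolls=9,1 (sum=10), consumes 2 rolls
Frame 7 starts at roll index 11: rolls=8,0 (sum=8), consumes 2 rolls
Frame 8 starts at roll index 13: rolls=8,1 (sum=9), consumes 2 rolls
Frame 9 starts at roll index 15: rolls=7,0 (sum=7), consumes 2 rolls
Frame 10 starts at roll index 17: 3 remaining rolls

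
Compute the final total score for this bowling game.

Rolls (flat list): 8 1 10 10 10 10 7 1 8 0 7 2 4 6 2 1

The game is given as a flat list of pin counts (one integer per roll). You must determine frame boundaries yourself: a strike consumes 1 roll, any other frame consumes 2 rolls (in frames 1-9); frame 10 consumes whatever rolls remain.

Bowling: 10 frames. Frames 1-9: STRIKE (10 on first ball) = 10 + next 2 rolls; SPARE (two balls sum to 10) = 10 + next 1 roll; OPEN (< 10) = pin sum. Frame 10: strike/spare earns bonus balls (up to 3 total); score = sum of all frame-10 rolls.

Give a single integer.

Answer: 154

Derivation:
Frame 1: OPEN (8+1=9). Cumulative: 9
Frame 2: STRIKE. 10 + next two rolls (10+10) = 30. Cumulative: 39
Frame 3: STRIKE. 10 + next two rolls (10+10) = 30. Cumulative: 69
Frame 4: STRIKE. 10 + next two rolls (10+7) = 27. Cumulative: 96
Frame 5: STRIKE. 10 + next two rolls (7+1) = 18. Cumulative: 114
Frame 6: OPEN (7+1=8). Cumulative: 122
Frame 7: OPEN (8+0=8). Cumulative: 130
Frame 8: OPEN (7+2=9). Cumulative: 139
Frame 9: SPARE (4+6=10). 10 + next roll (2) = 12. Cumulative: 151
Frame 10: OPEN. Sum of all frame-10 rolls (2+1) = 3. Cumulative: 154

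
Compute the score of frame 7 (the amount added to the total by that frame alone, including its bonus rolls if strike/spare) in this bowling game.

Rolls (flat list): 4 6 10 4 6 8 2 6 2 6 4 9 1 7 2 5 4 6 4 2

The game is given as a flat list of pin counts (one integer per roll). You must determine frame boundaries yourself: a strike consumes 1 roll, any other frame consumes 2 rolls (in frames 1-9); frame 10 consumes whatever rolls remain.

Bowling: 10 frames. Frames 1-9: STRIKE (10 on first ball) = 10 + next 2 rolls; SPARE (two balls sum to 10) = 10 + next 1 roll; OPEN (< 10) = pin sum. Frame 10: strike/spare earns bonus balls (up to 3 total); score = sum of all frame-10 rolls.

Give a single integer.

Frame 1: SPARE (4+6=10). 10 + next roll (10) = 20. Cumulative: 20
Frame 2: STRIKE. 10 + next two rolls (4+6) = 20. Cumulative: 40
Frame 3: SPARE (4+6=10). 10 + next roll (8) = 18. Cumulative: 58
Frame 4: SPARE (8+2=10). 10 + next roll (6) = 16. Cumulative: 74
Frame 5: OPEN (6+2=8). Cumulative: 82
Frame 6: SPARE (6+4=10). 10 + next roll (9) = 19. Cumulative: 101
Frame 7: SPARE (9+1=10). 10 + next roll (7) = 17. Cumulative: 118
Frame 8: OPEN (7+2=9). Cumulative: 127
Frame 9: OPEN (5+4=9). Cumulative: 136

Answer: 17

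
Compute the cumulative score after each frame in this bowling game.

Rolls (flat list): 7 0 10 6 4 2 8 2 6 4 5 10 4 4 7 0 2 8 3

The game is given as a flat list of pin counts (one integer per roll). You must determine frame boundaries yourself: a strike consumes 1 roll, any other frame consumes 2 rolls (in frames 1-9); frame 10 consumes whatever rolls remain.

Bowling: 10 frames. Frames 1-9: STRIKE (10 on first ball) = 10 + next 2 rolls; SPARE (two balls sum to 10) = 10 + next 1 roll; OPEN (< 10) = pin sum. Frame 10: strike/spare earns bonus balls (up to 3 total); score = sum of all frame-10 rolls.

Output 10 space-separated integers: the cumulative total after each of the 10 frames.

Frame 1: OPEN (7+0=7). Cumulative: 7
Frame 2: STRIKE. 10 + next two rolls (6+4) = 20. Cumulative: 27
Frame 3: SPARE (6+4=10). 10 + next roll (2) = 12. Cumulative: 39
Frame 4: SPARE (2+8=10). 10 + next roll (2) = 12. Cumulative: 51
Frame 5: OPEN (2+6=8). Cumulative: 59
Frame 6: OPEN (4+5=9). Cumulative: 68
Frame 7: STRIKE. 10 + next two rolls (4+4) = 18. Cumulative: 86
Frame 8: OPEN (4+4=8). Cumulative: 94
Frame 9: OPEN (7+0=7). Cumulative: 101
Frame 10: SPARE. Sum of all frame-10 rolls (2+8+3) = 13. Cumulative: 114

Answer: 7 27 39 51 59 68 86 94 101 114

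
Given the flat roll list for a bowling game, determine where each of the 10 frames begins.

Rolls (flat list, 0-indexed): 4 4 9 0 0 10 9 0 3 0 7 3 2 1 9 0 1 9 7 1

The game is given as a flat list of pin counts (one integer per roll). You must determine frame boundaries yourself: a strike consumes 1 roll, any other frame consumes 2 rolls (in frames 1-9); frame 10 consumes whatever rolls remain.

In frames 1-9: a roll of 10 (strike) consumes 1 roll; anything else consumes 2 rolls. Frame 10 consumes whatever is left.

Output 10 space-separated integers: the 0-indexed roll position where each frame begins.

Answer: 0 2 4 6 8 10 12 14 16 18

Derivation:
Frame 1 starts at roll index 0: rolls=4,4 (sum=8), consumes 2 rolls
Frame 2 starts at roll index 2: rolls=9,0 (sum=9), consumes 2 rolls
Frame 3 starts at roll index 4: rolls=0,10 (sum=10), consumes 2 rolls
Frame 4 starts at roll index 6: rolls=9,0 (sum=9), consumes 2 rolls
Frame 5 starts at roll index 8: rolls=3,0 (sum=3), consumes 2 rolls
Frame 6 starts at roll index 10: rolls=7,3 (sum=10), consumes 2 rolls
Frame 7 starts at roll index 12: rolls=2,1 (sum=3), consumes 2 rolls
Frame 8 starts at roll index 14: rolls=9,0 (sum=9), consumes 2 rolls
Frame 9 starts at roll index 16: rolls=1,9 (sum=10), consumes 2 rolls
Frame 10 starts at roll index 18: 2 remaining rolls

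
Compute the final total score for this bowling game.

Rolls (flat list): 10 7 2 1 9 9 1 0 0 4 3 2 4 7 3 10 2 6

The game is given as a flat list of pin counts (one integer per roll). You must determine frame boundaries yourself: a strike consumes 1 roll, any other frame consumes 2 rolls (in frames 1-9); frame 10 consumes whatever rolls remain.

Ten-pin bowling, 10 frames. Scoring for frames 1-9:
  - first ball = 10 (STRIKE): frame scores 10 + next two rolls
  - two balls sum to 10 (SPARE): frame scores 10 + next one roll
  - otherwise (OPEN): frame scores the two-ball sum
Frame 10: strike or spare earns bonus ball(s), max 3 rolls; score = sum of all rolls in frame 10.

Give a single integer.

Frame 1: STRIKE. 10 + next two rolls (7+2) = 19. Cumulative: 19
Frame 2: OPEN (7+2=9). Cumulative: 28
Frame 3: SPARE (1+9=10). 10 + next roll (9) = 19. Cumulative: 47
Frame 4: SPARE (9+1=10). 10 + next roll (0) = 10. Cumulative: 57
Frame 5: OPEN (0+0=0). Cumulative: 57
Frame 6: OPEN (4+3=7). Cumulative: 64
Frame 7: OPEN (2+4=6). Cumulative: 70
Frame 8: SPARE (7+3=10). 10 + next roll (10) = 20. Cumulative: 90
Frame 9: STRIKE. 10 + next two rolls (2+6) = 18. Cumulative: 108
Frame 10: OPEN. Sum of all frame-10 rolls (2+6) = 8. Cumulative: 116

Answer: 116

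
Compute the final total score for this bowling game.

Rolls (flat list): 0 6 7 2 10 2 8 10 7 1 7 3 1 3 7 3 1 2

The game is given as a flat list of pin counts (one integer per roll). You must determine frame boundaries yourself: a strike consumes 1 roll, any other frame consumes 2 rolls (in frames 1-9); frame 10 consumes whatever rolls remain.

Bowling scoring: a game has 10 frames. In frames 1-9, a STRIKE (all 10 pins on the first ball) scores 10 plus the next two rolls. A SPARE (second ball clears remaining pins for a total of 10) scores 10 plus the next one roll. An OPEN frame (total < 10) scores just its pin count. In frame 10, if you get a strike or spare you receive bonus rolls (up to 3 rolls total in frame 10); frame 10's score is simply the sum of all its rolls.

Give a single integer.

Answer: 110

Derivation:
Frame 1: OPEN (0+6=6). Cumulative: 6
Frame 2: OPEN (7+2=9). Cumulative: 15
Frame 3: STRIKE. 10 + next two rolls (2+8) = 20. Cumulative: 35
Frame 4: SPARE (2+8=10). 10 + next roll (10) = 20. Cumulative: 55
Frame 5: STRIKE. 10 + next two rolls (7+1) = 18. Cumulative: 73
Frame 6: OPEN (7+1=8). Cumulative: 81
Frame 7: SPARE (7+3=10). 10 + next roll (1) = 11. Cumulative: 92
Frame 8: OPEN (1+3=4). Cumulative: 96
Frame 9: SPARE (7+3=10). 10 + next roll (1) = 11. Cumulative: 107
Frame 10: OPEN. Sum of all frame-10 rolls (1+2) = 3. Cumulative: 110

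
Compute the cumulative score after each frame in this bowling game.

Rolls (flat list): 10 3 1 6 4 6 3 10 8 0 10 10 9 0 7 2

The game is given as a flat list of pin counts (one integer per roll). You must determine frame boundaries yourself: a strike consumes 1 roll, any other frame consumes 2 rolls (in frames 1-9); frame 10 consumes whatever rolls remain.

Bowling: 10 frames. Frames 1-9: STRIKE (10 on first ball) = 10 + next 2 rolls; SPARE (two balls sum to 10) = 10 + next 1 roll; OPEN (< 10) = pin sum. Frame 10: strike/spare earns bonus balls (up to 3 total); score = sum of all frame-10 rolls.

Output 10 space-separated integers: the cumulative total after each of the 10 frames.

Frame 1: STRIKE. 10 + next two rolls (3+1) = 14. Cumulative: 14
Frame 2: OPEN (3+1=4). Cumulative: 18
Frame 3: SPARE (6+4=10). 10 + next roll (6) = 16. Cumulative: 34
Frame 4: OPEN (6+3=9). Cumulative: 43
Frame 5: STRIKE. 10 + next two rolls (8+0) = 18. Cumulative: 61
Frame 6: OPEN (8+0=8). Cumulative: 69
Frame 7: STRIKE. 10 + next two rolls (10+9) = 29. Cumulative: 98
Frame 8: STRIKE. 10 + next two rolls (9+0) = 19. Cumulative: 117
Frame 9: OPEN (9+0=9). Cumulative: 126
Frame 10: OPEN. Sum of all frame-10 rolls (7+2) = 9. Cumulative: 135

Answer: 14 18 34 43 61 69 98 117 126 135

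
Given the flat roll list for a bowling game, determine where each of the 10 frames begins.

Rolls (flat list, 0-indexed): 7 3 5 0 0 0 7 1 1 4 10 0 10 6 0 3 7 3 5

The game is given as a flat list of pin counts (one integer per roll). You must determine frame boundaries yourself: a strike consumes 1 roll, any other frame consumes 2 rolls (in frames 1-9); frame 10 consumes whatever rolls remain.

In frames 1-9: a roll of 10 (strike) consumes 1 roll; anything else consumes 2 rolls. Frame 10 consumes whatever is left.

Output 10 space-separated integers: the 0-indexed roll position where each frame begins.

Answer: 0 2 4 6 8 10 11 13 15 17

Derivation:
Frame 1 starts at roll index 0: rolls=7,3 (sum=10), consumes 2 rolls
Frame 2 starts at roll index 2: rolls=5,0 (sum=5), consumes 2 rolls
Frame 3 starts at roll index 4: rolls=0,0 (sum=0), consumes 2 rolls
Frame 4 starts at roll index 6: rolls=7,1 (sum=8), consumes 2 rolls
Frame 5 starts at roll index 8: rolls=1,4 (sum=5), consumes 2 rolls
Frame 6 starts at roll index 10: roll=10 (strike), consumes 1 roll
Frame 7 starts at roll index 11: rolls=0,10 (sum=10), consumes 2 rolls
Frame 8 starts at roll index 13: rolls=6,0 (sum=6), consumes 2 rolls
Frame 9 starts at roll index 15: rolls=3,7 (sum=10), consumes 2 rolls
Frame 10 starts at roll index 17: 2 remaining rolls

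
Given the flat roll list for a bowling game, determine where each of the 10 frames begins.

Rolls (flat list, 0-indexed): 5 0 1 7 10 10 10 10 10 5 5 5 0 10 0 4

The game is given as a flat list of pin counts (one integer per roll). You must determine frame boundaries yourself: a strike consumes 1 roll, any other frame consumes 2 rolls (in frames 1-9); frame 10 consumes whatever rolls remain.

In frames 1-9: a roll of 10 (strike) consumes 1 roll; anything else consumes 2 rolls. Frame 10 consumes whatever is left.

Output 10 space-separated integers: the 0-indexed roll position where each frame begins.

Frame 1 starts at roll index 0: rolls=5,0 (sum=5), consumes 2 rolls
Frame 2 starts at roll index 2: rolls=1,7 (sum=8), consumes 2 rolls
Frame 3 starts at roll index 4: roll=10 (strike), consumes 1 roll
Frame 4 starts at roll index 5: roll=10 (strike), consumes 1 roll
Frame 5 starts at roll index 6: roll=10 (strike), consumes 1 roll
Frame 6 starts at roll index 7: roll=10 (strike), consumes 1 roll
Frame 7 starts at roll index 8: roll=10 (strike), consumes 1 roll
Frame 8 starts at roll index 9: rolls=5,5 (sum=10), consumes 2 rolls
Frame 9 starts at roll index 11: rolls=5,0 (sum=5), consumes 2 rolls
Frame 10 starts at roll index 13: 3 remaining rolls

Answer: 0 2 4 5 6 7 8 9 11 13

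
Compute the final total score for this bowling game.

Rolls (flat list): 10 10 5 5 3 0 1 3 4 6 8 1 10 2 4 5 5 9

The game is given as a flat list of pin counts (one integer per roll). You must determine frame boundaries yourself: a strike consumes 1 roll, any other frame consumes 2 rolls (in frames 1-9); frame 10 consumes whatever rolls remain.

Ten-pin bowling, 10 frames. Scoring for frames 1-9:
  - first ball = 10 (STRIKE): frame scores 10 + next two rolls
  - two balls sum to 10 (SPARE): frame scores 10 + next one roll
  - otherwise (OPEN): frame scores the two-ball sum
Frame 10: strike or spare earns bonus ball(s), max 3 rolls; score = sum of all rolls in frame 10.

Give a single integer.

Answer: 133

Derivation:
Frame 1: STRIKE. 10 + next two rolls (10+5) = 25. Cumulative: 25
Frame 2: STRIKE. 10 + next two rolls (5+5) = 20. Cumulative: 45
Frame 3: SPARE (5+5=10). 10 + next roll (3) = 13. Cumulative: 58
Frame 4: OPEN (3+0=3). Cumulative: 61
Frame 5: OPEN (1+3=4). Cumulative: 65
Frame 6: SPARE (4+6=10). 10 + next roll (8) = 18. Cumulative: 83
Frame 7: OPEN (8+1=9). Cumulative: 92
Frame 8: STRIKE. 10 + next two rolls (2+4) = 16. Cumulative: 108
Frame 9: OPEN (2+4=6). Cumulative: 114
Frame 10: SPARE. Sum of all frame-10 rolls (5+5+9) = 19. Cumulative: 133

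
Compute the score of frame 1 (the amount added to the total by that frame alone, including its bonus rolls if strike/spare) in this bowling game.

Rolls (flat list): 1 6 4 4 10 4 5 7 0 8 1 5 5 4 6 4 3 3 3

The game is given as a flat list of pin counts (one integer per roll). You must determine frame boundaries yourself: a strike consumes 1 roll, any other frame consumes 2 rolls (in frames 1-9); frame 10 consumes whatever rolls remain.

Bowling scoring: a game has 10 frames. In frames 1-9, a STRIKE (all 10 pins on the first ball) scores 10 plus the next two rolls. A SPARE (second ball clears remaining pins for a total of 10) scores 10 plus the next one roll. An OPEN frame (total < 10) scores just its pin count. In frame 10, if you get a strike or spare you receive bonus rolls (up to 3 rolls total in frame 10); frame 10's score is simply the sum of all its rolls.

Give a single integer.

Frame 1: OPEN (1+6=7). Cumulative: 7
Frame 2: OPEN (4+4=8). Cumulative: 15
Frame 3: STRIKE. 10 + next two rolls (4+5) = 19. Cumulative: 34

Answer: 7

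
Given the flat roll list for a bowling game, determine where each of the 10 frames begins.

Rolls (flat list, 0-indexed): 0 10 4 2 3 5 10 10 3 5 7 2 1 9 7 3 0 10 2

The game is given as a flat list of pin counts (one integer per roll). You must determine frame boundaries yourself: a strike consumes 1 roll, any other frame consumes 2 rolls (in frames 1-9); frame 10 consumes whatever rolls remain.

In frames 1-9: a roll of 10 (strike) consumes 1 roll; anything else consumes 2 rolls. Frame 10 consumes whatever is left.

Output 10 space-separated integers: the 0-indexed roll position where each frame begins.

Frame 1 starts at roll index 0: rolls=0,10 (sum=10), consumes 2 rolls
Frame 2 starts at roll index 2: rolls=4,2 (sum=6), consumes 2 rolls
Frame 3 starts at roll index 4: rolls=3,5 (sum=8), consumes 2 rolls
Frame 4 starts at roll index 6: roll=10 (strike), consumes 1 roll
Frame 5 starts at roll index 7: roll=10 (strike), consumes 1 roll
Frame 6 starts at roll index 8: rolls=3,5 (sum=8), consumes 2 rolls
Frame 7 starts at roll index 10: rolls=7,2 (sum=9), consumes 2 rolls
Frame 8 starts at roll index 12: rolls=1,9 (sum=10), consumes 2 rolls
Frame 9 starts at roll index 14: rolls=7,3 (sum=10), consumes 2 rolls
Frame 10 starts at roll index 16: 3 remaining rolls

Answer: 0 2 4 6 7 8 10 12 14 16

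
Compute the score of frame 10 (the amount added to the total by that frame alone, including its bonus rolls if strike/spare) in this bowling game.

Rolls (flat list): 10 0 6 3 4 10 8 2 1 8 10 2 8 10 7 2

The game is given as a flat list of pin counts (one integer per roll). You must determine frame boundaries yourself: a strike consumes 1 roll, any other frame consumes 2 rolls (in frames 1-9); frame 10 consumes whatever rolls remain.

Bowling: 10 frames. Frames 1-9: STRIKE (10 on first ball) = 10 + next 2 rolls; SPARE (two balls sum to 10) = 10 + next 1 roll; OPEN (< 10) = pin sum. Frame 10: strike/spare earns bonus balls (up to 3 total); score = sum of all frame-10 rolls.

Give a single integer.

Answer: 9

Derivation:
Frame 1: STRIKE. 10 + next two rolls (0+6) = 16. Cumulative: 16
Frame 2: OPEN (0+6=6). Cumulative: 22
Frame 3: OPEN (3+4=7). Cumulative: 29
Frame 4: STRIKE. 10 + next two rolls (8+2) = 20. Cumulative: 49
Frame 5: SPARE (8+2=10). 10 + next roll (1) = 11. Cumulative: 60
Frame 6: OPEN (1+8=9). Cumulative: 69
Frame 7: STRIKE. 10 + next two rolls (2+8) = 20. Cumulative: 89
Frame 8: SPARE (2+8=10). 10 + next roll (10) = 20. Cumulative: 109
Frame 9: STRIKE. 10 + next two rolls (7+2) = 19. Cumulative: 128
Frame 10: OPEN. Sum of all frame-10 rolls (7+2) = 9. Cumulative: 137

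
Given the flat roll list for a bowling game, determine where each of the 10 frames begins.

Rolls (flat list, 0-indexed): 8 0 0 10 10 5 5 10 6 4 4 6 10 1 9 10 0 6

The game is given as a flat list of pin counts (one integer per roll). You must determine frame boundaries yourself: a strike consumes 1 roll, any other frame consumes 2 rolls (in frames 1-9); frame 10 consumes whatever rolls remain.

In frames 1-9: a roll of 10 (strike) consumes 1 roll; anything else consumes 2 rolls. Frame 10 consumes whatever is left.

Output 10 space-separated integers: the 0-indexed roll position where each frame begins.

Answer: 0 2 4 5 7 8 10 12 13 15

Derivation:
Frame 1 starts at roll index 0: rolls=8,0 (sum=8), consumes 2 rolls
Frame 2 starts at roll index 2: rolls=0,10 (sum=10), consumes 2 rolls
Frame 3 starts at roll index 4: roll=10 (strike), consumes 1 roll
Frame 4 starts at roll index 5: rolls=5,5 (sum=10), consumes 2 rolls
Frame 5 starts at roll index 7: roll=10 (strike), consumes 1 roll
Frame 6 starts at roll index 8: rolls=6,4 (sum=10), consumes 2 rolls
Frame 7 starts at roll index 10: rolls=4,6 (sum=10), consumes 2 rolls
Frame 8 starts at roll index 12: roll=10 (strike), consumes 1 roll
Frame 9 starts at roll index 13: rolls=1,9 (sum=10), consumes 2 rolls
Frame 10 starts at roll index 15: 3 remaining rolls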